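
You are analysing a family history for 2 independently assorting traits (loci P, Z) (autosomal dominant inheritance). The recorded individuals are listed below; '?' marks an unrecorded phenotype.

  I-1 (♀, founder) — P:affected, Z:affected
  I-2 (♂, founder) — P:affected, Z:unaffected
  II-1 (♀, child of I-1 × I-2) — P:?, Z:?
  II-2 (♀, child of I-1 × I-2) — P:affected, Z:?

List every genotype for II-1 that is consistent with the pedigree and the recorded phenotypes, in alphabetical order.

P/I-1 aff ·: Pp|PP
P/I-2 aff ·: Pp|PP
P/II-1 ? I-1×I-2: pp|Pp|PP
P/II-2 aff I-1×I-2: Pp|PP
⇒ P over [I-1,I-2,II-1,II-2]: 15 consistent
Z/I-1 aff ·: Zz|ZZ
Z/I-2 un ·: zz
Z/II-1 ? I-1×I-2: zz|Zz
Z/II-2 ? I-1×I-2: zz|Zz
⇒ Z over [I-1,I-2,II-1,II-2]: 5 consistent

II-1 ∈ {PP Zz, PP zz, Pp Zz, Pp zz, pp Zz, pp zz}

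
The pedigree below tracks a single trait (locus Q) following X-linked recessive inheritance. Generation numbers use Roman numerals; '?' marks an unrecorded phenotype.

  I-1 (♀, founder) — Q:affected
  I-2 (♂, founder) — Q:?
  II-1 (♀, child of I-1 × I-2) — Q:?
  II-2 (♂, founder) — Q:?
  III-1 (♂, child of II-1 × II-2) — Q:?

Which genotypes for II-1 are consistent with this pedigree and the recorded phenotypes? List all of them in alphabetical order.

II-1 ∈ {X^QX^q, X^qX^q}

Q/I-1 aff ·: X^qX^q
Q/I-2 ? ·: X^QY|X^qY
Q/II-1 ? I-1×I-2: X^QX^q|X^qX^q
Q/II-2 ? ·: X^QY|X^qY
Q/III-1 ? II-1×II-2: X^QY|X^qY
⇒ Q over [I-1,I-2,II-1,II-2,III-1]: 6 consistent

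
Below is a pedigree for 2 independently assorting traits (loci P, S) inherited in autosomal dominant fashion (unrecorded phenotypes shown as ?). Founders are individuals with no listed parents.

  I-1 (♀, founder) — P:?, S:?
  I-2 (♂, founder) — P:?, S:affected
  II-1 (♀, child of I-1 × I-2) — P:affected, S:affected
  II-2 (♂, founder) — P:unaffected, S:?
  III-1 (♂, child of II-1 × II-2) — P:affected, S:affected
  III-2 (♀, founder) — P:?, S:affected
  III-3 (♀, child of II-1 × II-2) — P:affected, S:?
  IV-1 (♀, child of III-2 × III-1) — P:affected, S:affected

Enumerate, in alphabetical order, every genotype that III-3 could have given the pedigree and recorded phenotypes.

III-3 ∈ {Pp SS, Pp Ss, Pp ss}

P/I-1 ? ·: pp|Pp|PP
P/I-2 ? ·: pp|Pp|PP
P/II-1 aff I-1×I-2: Pp|PP
P/II-2 un ·: pp
P/III-1 aff II-1×II-2: Pp
P/III-2 ? ·: pp|Pp|PP
P/III-3 aff II-1×II-2: Pp
P/IV-1 aff III-2×III-1: Pp|PP
⇒ P over [I-1,I-2,II-1,II-2,III-1,III-2,III-3,IV-1]: 55 consistent
S/I-1 ? ·: ss|Ss|SS
S/I-2 aff ·: Ss|SS
S/II-1 aff I-1×I-2: Ss|SS
S/II-2 ? ·: ss|Ss|SS
S/III-1 aff II-1×II-2: Ss|SS
S/III-2 aff ·: Ss|SS
S/III-3 ? II-1×II-2: ss|Ss|SS
S/IV-1 aff III-2×III-1: Ss|SS
⇒ S over [I-1,I-2,II-1,II-2,III-1,III-2,III-3,IV-1]: 299 consistent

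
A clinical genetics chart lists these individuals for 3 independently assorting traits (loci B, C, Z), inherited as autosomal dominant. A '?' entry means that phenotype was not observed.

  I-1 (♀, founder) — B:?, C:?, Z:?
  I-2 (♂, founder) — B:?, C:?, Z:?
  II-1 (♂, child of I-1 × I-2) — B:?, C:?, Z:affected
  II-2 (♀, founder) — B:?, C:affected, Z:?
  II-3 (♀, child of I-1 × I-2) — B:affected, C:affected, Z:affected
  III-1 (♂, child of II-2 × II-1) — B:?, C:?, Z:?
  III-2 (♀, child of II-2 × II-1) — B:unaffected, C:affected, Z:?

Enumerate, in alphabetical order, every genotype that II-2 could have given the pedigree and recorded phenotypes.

II-2 ∈ {Bb CC ZZ, Bb CC Zz, Bb CC zz, Bb Cc ZZ, Bb Cc Zz, Bb Cc zz, bb CC ZZ, bb CC Zz, bb CC zz, bb Cc ZZ, bb Cc Zz, bb Cc zz}

B/I-1 ? ·: bb|Bb|BB
B/I-2 ? ·: bb|Bb|BB
B/II-1 ? I-1×I-2: bb|Bb
B/II-2 ? ·: bb|Bb
B/II-3 aff I-1×I-2: Bb|BB
B/III-1 ? II-2×II-1: bb|Bb|BB
B/III-2 un II-2×II-1: bb
⇒ B over [I-1,I-2,II-1,II-2,II-3,III-1,III-2]: 62 consistent
C/I-1 ? ·: cc|Cc|CC
C/I-2 ? ·: cc|Cc|CC
C/II-1 ? I-1×I-2: cc|Cc|CC
C/II-2 aff ·: Cc|CC
C/II-3 aff I-1×I-2: Cc|CC
C/III-1 ? II-2×II-1: cc|Cc|CC
C/III-2 aff II-2×II-1: Cc|CC
⇒ C over [I-1,I-2,II-1,II-2,II-3,III-1,III-2]: 147 consistent
Z/I-1 ? ·: zz|Zz|ZZ
Z/I-2 ? ·: zz|Zz|ZZ
Z/II-1 aff I-1×I-2: Zz|ZZ
Z/II-2 ? ·: zz|Zz|ZZ
Z/II-3 aff I-1×I-2: Zz|ZZ
Z/III-1 ? II-2×II-1: zz|Zz|ZZ
Z/III-2 ? II-2×II-1: zz|Zz|ZZ
⇒ Z over [I-1,I-2,II-1,II-2,II-3,III-1,III-2]: 212 consistent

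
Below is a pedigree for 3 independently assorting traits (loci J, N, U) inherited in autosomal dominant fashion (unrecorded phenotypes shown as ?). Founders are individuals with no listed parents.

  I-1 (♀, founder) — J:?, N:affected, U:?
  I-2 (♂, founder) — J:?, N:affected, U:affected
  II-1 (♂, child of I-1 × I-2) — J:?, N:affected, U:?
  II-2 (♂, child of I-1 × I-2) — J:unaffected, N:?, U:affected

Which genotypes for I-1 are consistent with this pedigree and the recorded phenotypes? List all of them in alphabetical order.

J/I-1 ? ·: jj|Jj
J/I-2 ? ·: jj|Jj
J/II-1 ? I-1×I-2: jj|Jj|JJ
J/II-2 un I-1×I-2: jj
⇒ J over [I-1,I-2,II-1,II-2]: 8 consistent
N/I-1 aff ·: Nn|NN
N/I-2 aff ·: Nn|NN
N/II-1 aff I-1×I-2: Nn|NN
N/II-2 ? I-1×I-2: nn|Nn|NN
⇒ N over [I-1,I-2,II-1,II-2]: 15 consistent
U/I-1 ? ·: uu|Uu|UU
U/I-2 aff ·: Uu|UU
U/II-1 ? I-1×I-2: uu|Uu|UU
U/II-2 aff I-1×I-2: Uu|UU
⇒ U over [I-1,I-2,II-1,II-2]: 18 consistent

I-1 ∈ {Jj NN UU, Jj NN Uu, Jj NN uu, Jj Nn UU, Jj Nn Uu, Jj Nn uu, jj NN UU, jj NN Uu, jj NN uu, jj Nn UU, jj Nn Uu, jj Nn uu}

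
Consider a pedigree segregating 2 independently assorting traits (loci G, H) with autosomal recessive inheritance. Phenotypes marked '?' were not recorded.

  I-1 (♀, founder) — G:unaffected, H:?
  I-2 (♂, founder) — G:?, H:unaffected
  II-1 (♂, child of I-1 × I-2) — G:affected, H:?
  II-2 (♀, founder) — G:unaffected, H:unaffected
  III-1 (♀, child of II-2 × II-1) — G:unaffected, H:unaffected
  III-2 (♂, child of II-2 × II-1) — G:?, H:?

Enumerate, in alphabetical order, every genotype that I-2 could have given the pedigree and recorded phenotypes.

G/I-1 un ·: Gg
G/I-2 ? ·: Gg|gg
G/II-1 aff I-1×I-2: gg
G/II-2 un ·: GG|Gg
G/III-1 un II-2×II-1: Gg
G/III-2 ? II-2×II-1: Gg|gg
⇒ G over [I-1,I-2,II-1,II-2,III-1,III-2]: 6 consistent
H/I-1 ? ·: HH|Hh|hh
H/I-2 un ·: HH|Hh
H/II-1 ? I-1×I-2: HH|Hh|hh
H/II-2 un ·: HH|Hh
H/III-1 un II-2×II-1: HH|Hh
H/III-2 ? II-2×II-1: HH|Hh|hh
⇒ H over [I-1,I-2,II-1,II-2,III-1,III-2]: 76 consistent

I-2 ∈ {Gg HH, Gg Hh, gg HH, gg Hh}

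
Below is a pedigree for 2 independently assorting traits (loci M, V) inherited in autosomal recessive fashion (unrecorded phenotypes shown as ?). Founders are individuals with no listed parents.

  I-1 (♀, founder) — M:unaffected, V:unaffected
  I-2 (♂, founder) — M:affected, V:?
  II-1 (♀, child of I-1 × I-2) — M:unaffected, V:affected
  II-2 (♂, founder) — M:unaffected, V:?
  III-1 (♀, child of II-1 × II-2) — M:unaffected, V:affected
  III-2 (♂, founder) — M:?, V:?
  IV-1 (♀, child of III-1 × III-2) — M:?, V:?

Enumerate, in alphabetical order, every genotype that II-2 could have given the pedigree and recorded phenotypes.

II-2 ∈ {MM Vv, MM vv, Mm Vv, Mm vv}

M/I-1 un ·: MM|Mm
M/I-2 aff ·: mm
M/II-1 un I-1×I-2: Mm
M/II-2 un ·: MM|Mm
M/III-1 un II-1×II-2: MM|Mm
M/III-2 ? ·: MM|Mm|mm
M/IV-1 ? III-1×III-2: MM|Mm|mm
⇒ M over [I-1,I-2,II-1,II-2,III-1,III-2,IV-1]: 44 consistent
V/I-1 un ·: Vv
V/I-2 ? ·: Vv|vv
V/II-1 aff I-1×I-2: vv
V/II-2 ? ·: Vv|vv
V/III-1 aff II-1×II-2: vv
V/III-2 ? ·: VV|Vv|vv
V/IV-1 ? III-1×III-2: Vv|vv
⇒ V over [I-1,I-2,II-1,II-2,III-1,III-2,IV-1]: 16 consistent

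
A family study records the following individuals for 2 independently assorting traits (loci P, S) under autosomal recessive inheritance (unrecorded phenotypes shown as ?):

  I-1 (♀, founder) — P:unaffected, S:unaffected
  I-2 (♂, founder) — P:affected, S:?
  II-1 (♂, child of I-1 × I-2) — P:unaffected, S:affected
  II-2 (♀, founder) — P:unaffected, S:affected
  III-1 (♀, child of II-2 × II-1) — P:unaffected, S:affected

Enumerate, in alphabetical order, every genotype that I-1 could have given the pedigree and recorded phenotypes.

I-1 ∈ {PP Ss, Pp Ss}

P/I-1 un ·: PP|Pp
P/I-2 aff ·: pp
P/II-1 un I-1×I-2: Pp
P/II-2 un ·: PP|Pp
P/III-1 un II-2×II-1: PP|Pp
⇒ P over [I-1,I-2,II-1,II-2,III-1]: 8 consistent
S/I-1 un ·: Ss
S/I-2 ? ·: Ss|ss
S/II-1 aff I-1×I-2: ss
S/II-2 aff ·: ss
S/III-1 aff II-2×II-1: ss
⇒ S over [I-1,I-2,II-1,II-2,III-1]: 2 consistent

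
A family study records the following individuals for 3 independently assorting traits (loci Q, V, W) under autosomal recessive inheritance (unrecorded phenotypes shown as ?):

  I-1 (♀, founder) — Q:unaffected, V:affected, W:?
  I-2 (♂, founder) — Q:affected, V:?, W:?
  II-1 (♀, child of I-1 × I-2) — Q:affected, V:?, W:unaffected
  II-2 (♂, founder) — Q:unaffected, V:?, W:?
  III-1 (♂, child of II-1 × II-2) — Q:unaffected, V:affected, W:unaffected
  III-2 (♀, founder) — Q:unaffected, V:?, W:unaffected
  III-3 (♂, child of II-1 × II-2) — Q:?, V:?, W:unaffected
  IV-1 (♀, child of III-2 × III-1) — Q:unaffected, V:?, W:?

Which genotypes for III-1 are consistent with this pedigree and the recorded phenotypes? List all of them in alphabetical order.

Q/I-1 un ·: Qq
Q/I-2 aff ·: qq
Q/II-1 aff I-1×I-2: qq
Q/II-2 un ·: QQ|Qq
Q/III-1 un II-1×II-2: Qq
Q/III-2 un ·: QQ|Qq
Q/III-3 ? II-1×II-2: Qq|qq
Q/IV-1 un III-2×III-1: QQ|Qq
⇒ Q over [I-1,I-2,II-1,II-2,III-1,III-2,III-3,IV-1]: 12 consistent
V/I-1 aff ·: vv
V/I-2 ? ·: VV|Vv|vv
V/II-1 ? I-1×I-2: Vv|vv
V/II-2 ? ·: Vv|vv
V/III-1 aff II-1×II-2: vv
V/III-2 ? ·: VV|Vv|vv
V/III-3 ? II-1×II-2: VV|Vv|vv
V/IV-1 ? III-2×III-1: Vv|vv
⇒ V over [I-1,I-2,II-1,II-2,III-1,III-2,III-3,IV-1]: 64 consistent
W/I-1 ? ·: WW|Ww|ww
W/I-2 ? ·: WW|Ww|ww
W/II-1 un I-1×I-2: WW|Ww
W/II-2 ? ·: WW|Ww|ww
W/III-1 un II-1×II-2: WW|Ww
W/III-2 un ·: WW|Ww
W/III-3 un II-1×II-2: WW|Ww
W/IV-1 ? III-2×III-1: WW|Ww|ww
⇒ W over [I-1,I-2,II-1,II-2,III-1,III-2,III-3,IV-1]: 355 consistent

III-1 ∈ {Qq vv WW, Qq vv Ww}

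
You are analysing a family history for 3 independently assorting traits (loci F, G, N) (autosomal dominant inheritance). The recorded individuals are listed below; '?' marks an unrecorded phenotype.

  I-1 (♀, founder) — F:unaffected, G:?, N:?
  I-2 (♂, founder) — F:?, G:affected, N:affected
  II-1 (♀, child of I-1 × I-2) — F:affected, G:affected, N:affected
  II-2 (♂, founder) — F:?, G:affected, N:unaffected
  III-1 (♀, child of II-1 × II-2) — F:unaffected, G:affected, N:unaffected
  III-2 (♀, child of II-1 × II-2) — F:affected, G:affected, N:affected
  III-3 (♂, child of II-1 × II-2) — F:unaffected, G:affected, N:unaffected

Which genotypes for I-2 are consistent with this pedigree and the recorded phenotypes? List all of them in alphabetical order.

F/I-1 un ·: ff
F/I-2 ? ·: Ff|FF
F/II-1 aff I-1×I-2: Ff
F/II-2 ? ·: ff|Ff
F/III-1 un II-1×II-2: ff
F/III-2 aff II-1×II-2: Ff|FF
F/III-3 un II-1×II-2: ff
⇒ F over [I-1,I-2,II-1,II-2,III-1,III-2,III-3]: 6 consistent
G/I-1 ? ·: gg|Gg|GG
G/I-2 aff ·: Gg|GG
G/II-1 aff I-1×I-2: Gg|GG
G/II-2 aff ·: Gg|GG
G/III-1 aff II-1×II-2: Gg|GG
G/III-2 aff II-1×II-2: Gg|GG
G/III-3 aff II-1×II-2: Gg|GG
⇒ G over [I-1,I-2,II-1,II-2,III-1,III-2,III-3]: 116 consistent
N/I-1 ? ·: nn|Nn|NN
N/I-2 aff ·: Nn|NN
N/II-1 aff I-1×I-2: Nn
N/II-2 un ·: nn
N/III-1 un II-1×II-2: nn
N/III-2 aff II-1×II-2: Nn
N/III-3 un II-1×II-2: nn
⇒ N over [I-1,I-2,II-1,II-2,III-1,III-2,III-3]: 5 consistent

I-2 ∈ {FF GG NN, FF GG Nn, FF Gg NN, FF Gg Nn, Ff GG NN, Ff GG Nn, Ff Gg NN, Ff Gg Nn}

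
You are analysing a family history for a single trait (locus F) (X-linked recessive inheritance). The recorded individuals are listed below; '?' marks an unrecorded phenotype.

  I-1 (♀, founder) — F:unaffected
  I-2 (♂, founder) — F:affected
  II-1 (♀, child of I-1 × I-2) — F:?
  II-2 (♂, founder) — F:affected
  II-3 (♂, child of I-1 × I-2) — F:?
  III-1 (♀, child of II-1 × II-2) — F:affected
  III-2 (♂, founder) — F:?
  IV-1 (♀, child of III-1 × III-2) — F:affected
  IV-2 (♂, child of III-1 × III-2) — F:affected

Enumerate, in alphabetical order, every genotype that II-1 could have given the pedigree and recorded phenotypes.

F/I-1 un ·: X^FX^F|X^FX^f
F/I-2 aff ·: X^fY
F/II-1 ? I-1×I-2: X^FX^f|X^fX^f
F/II-2 aff ·: X^fY
F/II-3 ? I-1×I-2: X^FY|X^fY
F/III-1 aff II-1×II-2: X^fX^f
F/III-2 ? ·: X^fY
F/IV-1 aff III-1×III-2: X^fX^f
F/IV-2 aff III-1×III-2: X^fY
⇒ F over [I-1,I-2,II-1,II-2,II-3,III-1,III-2,IV-1,IV-2]: 5 consistent

II-1 ∈ {X^FX^f, X^fX^f}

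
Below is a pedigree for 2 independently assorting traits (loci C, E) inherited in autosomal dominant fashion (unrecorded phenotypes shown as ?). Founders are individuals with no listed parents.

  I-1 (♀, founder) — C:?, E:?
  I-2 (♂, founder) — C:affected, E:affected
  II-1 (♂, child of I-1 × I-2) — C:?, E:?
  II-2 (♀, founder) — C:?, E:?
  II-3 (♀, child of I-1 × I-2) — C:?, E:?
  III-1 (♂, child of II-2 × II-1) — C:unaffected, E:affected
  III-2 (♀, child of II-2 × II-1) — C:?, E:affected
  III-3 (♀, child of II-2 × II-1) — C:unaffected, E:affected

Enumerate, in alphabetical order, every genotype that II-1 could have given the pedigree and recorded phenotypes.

C/I-1 ? ·: cc|Cc|CC
C/I-2 aff ·: Cc|CC
C/II-1 ? I-1×I-2: cc|Cc
C/II-2 ? ·: cc|Cc
C/II-3 ? I-1×I-2: cc|Cc|CC
C/III-1 un II-2×II-1: cc
C/III-2 ? II-2×II-1: cc|Cc|CC
C/III-3 un II-2×II-1: cc
⇒ C over [I-1,I-2,II-1,II-2,II-3,III-1,III-2,III-3]: 65 consistent
E/I-1 ? ·: ee|Ee|EE
E/I-2 aff ·: Ee|EE
E/II-1 ? I-1×I-2: ee|Ee|EE
E/II-2 ? ·: ee|Ee|EE
E/II-3 ? I-1×I-2: ee|Ee|EE
E/III-1 aff II-2×II-1: Ee|EE
E/III-2 aff II-2×II-1: Ee|EE
E/III-3 aff II-2×II-1: Ee|EE
⇒ E over [I-1,I-2,II-1,II-2,II-3,III-1,III-2,III-3]: 260 consistent

II-1 ∈ {Cc EE, Cc Ee, Cc ee, cc EE, cc Ee, cc ee}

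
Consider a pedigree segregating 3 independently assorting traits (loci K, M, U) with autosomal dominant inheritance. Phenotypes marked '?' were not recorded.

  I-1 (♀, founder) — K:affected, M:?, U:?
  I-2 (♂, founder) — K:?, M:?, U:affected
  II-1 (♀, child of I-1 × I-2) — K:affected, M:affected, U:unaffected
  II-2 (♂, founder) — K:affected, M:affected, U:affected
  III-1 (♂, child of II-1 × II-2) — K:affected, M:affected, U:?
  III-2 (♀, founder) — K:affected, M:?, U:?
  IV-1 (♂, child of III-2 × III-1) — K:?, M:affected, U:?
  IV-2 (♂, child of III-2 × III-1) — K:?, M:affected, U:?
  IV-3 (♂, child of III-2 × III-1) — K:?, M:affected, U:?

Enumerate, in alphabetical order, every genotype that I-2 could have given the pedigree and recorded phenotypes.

K/I-1 aff ·: Kk|KK
K/I-2 ? ·: kk|Kk|KK
K/II-1 aff I-1×I-2: Kk|KK
K/II-2 aff ·: Kk|KK
K/III-1 aff II-1×II-2: Kk|KK
K/III-2 aff ·: Kk|KK
K/IV-1 ? III-2×III-1: kk|Kk|KK
K/IV-2 ? III-2×III-1: kk|Kk|KK
K/IV-3 ? III-2×III-1: kk|Kk|KK
⇒ K over [I-1,I-2,II-1,II-2,III-1,III-2,IV-1,IV-2,IV-3]: 652 consistent
M/I-1 ? ·: mm|Mm|MM
M/I-2 ? ·: mm|Mm|MM
M/II-1 aff I-1×I-2: Mm|MM
M/II-2 aff ·: Mm|MM
M/III-1 aff II-1×II-2: Mm|MM
M/III-2 ? ·: mm|Mm|MM
M/IV-1 aff III-2×III-1: Mm|MM
M/IV-2 aff III-2×III-1: Mm|MM
M/IV-3 aff III-2×III-1: Mm|MM
⇒ M over [I-1,I-2,II-1,II-2,III-1,III-2,IV-1,IV-2,IV-3]: 526 consistent
U/I-1 ? ·: uu|Uu
U/I-2 aff ·: Uu
U/II-1 un I-1×I-2: uu
U/II-2 aff ·: Uu|UU
U/III-1 ? II-1×II-2: uu|Uu
U/III-2 ? ·: uu|Uu|UU
U/IV-1 ? III-2×III-1: uu|Uu|UU
U/IV-2 ? III-2×III-1: uu|Uu|UU
U/IV-3 ? III-2×III-1: uu|Uu|UU
⇒ U over [I-1,I-2,II-1,II-2,III-1,III-2,IV-1,IV-2,IV-3]: 192 consistent

I-2 ∈ {KK MM Uu, KK Mm Uu, KK mm Uu, Kk MM Uu, Kk Mm Uu, Kk mm Uu, kk MM Uu, kk Mm Uu, kk mm Uu}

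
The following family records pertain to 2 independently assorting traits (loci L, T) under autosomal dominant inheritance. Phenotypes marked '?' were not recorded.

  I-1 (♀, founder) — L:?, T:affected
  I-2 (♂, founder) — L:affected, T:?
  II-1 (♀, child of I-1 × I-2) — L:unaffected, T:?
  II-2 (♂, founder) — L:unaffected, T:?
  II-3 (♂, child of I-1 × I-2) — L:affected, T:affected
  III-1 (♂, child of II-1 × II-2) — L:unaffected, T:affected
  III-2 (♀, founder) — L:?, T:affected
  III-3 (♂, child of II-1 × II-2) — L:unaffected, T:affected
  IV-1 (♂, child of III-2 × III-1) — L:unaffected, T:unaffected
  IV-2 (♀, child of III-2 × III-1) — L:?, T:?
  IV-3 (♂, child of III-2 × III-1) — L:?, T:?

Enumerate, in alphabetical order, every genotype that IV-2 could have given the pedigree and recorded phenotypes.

L/I-1 ? ·: ll|Ll
L/I-2 aff ·: Ll
L/II-1 un I-1×I-2: ll
L/II-2 un ·: ll
L/II-3 aff I-1×I-2: Ll|LL
L/III-1 un II-1×II-2: ll
L/III-2 ? ·: ll|Ll
L/III-3 un II-1×II-2: ll
L/IV-1 un III-2×III-1: ll
L/IV-2 ? III-2×III-1: ll|Ll
L/IV-3 ? III-2×III-1: ll|Ll
⇒ L over [I-1,I-2,II-1,II-2,II-3,III-1,III-2,III-3,IV-1,IV-2,IV-3]: 15 consistent
T/I-1 aff ·: Tt|TT
T/I-2 ? ·: tt|Tt|TT
T/II-1 ? I-1×I-2: tt|Tt|TT
T/II-2 ? ·: tt|Tt|TT
T/II-3 aff I-1×I-2: Tt|TT
T/III-1 aff II-1×II-2: Tt
T/III-2 aff ·: Tt
T/III-3 aff II-1×II-2: Tt|TT
T/IV-1 un III-2×III-1: tt
T/IV-2 ? III-2×III-1: tt|Tt|TT
T/IV-3 ? III-2×III-1: tt|Tt|TT
⇒ T over [I-1,I-2,II-1,II-2,II-3,III-1,III-2,III-3,IV-1,IV-2,IV-3]: 603 consistent

IV-2 ∈ {Ll TT, Ll Tt, Ll tt, ll TT, ll Tt, ll tt}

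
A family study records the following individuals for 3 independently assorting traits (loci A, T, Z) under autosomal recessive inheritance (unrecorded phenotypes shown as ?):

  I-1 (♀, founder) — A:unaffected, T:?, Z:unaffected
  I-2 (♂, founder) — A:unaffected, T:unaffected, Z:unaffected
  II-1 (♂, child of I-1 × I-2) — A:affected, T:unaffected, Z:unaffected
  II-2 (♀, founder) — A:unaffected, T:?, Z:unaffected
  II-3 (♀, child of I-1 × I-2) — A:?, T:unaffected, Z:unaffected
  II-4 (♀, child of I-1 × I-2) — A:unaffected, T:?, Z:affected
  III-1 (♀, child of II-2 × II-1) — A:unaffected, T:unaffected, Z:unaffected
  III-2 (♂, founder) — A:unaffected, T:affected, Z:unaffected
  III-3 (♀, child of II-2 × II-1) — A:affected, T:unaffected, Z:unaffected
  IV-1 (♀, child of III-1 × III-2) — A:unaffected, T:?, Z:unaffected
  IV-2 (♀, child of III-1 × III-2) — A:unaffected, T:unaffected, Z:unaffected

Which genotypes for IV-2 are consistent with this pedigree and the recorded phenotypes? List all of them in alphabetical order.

IV-2 ∈ {AA Tt ZZ, AA Tt Zz, Aa Tt ZZ, Aa Tt Zz}

A/I-1 un ·: Aa
A/I-2 un ·: Aa
A/II-1 aff I-1×I-2: aa
A/II-2 un ·: Aa
A/II-3 ? I-1×I-2: AA|Aa|aa
A/II-4 un I-1×I-2: AA|Aa
A/III-1 un II-2×II-1: Aa
A/III-2 un ·: AA|Aa
A/III-3 aff II-2×II-1: aa
A/IV-1 un III-1×III-2: AA|Aa
A/IV-2 un III-1×III-2: AA|Aa
⇒ A over [I-1,I-2,II-1,II-2,II-3,II-4,III-1,III-2,III-3,IV-1,IV-2]: 48 consistent
T/I-1 ? ·: TT|Tt|tt
T/I-2 un ·: TT|Tt
T/II-1 un I-1×I-2: TT|Tt
T/II-2 ? ·: TT|Tt|tt
T/II-3 un I-1×I-2: TT|Tt
T/II-4 ? I-1×I-2: TT|Tt|tt
T/III-1 un II-2×II-1: TT|Tt
T/III-2 aff ·: tt
T/III-3 un II-2×II-1: TT|Tt
T/IV-1 ? III-1×III-2: Tt|tt
T/IV-2 un III-1×III-2: Tt
⇒ T over [I-1,I-2,II-1,II-2,II-3,II-4,III-1,III-2,III-3,IV-1,IV-2]: 373 consistent
Z/I-1 un ·: Zz
Z/I-2 un ·: Zz
Z/II-1 un I-1×I-2: ZZ|Zz
Z/II-2 un ·: ZZ|Zz
Z/II-3 un I-1×I-2: ZZ|Zz
Z/II-4 aff I-1×I-2: zz
Z/III-1 un II-2×II-1: ZZ|Zz
Z/III-2 un ·: ZZ|Zz
Z/III-3 un II-2×II-1: ZZ|Zz
Z/IV-1 un III-1×III-2: ZZ|Zz
Z/IV-2 un III-1×III-2: ZZ|Zz
⇒ Z over [I-1,I-2,II-1,II-2,II-3,II-4,III-1,III-2,III-3,IV-1,IV-2]: 166 consistent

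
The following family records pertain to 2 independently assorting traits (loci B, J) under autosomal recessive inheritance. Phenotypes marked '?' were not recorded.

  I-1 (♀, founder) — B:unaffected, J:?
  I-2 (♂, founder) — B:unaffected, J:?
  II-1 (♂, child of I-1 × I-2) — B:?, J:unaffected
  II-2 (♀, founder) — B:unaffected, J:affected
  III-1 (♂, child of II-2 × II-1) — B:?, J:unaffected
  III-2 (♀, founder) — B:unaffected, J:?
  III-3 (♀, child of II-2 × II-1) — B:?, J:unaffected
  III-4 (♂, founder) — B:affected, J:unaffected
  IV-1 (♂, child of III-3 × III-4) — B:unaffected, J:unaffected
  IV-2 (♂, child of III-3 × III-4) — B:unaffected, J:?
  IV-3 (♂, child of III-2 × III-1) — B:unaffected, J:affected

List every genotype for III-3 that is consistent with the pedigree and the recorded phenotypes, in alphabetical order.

B/I-1 un ·: BB|Bb
B/I-2 un ·: BB|Bb
B/II-1 ? I-1×I-2: BB|Bb|bb
B/II-2 un ·: BB|Bb
B/III-1 ? II-2×II-1: BB|Bb|bb
B/III-2 un ·: BB|Bb
B/III-3 ? II-2×II-1: BB|Bb
B/III-4 aff ·: bb
B/IV-1 un III-3×III-4: Bb
B/IV-2 un III-3×III-4: Bb
B/IV-3 un III-2×III-1: BB|Bb
⇒ B over [I-1,I-2,II-1,II-2,III-1,III-2,III-3,III-4,IV-1,IV-2,IV-3]: 174 consistent
J/I-1 ? ·: JJ|Jj|jj
J/I-2 ? ·: JJ|Jj|jj
J/II-1 un I-1×I-2: JJ|Jj
J/II-2 aff ·: jj
J/III-1 un II-2×II-1: Jj
J/III-2 ? ·: Jj|jj
J/III-3 un II-2×II-1: Jj
J/III-4 un ·: JJ|Jj
J/IV-1 un III-3×III-4: JJ|Jj
J/IV-2 ? III-3×III-4: JJ|Jj|jj
J/IV-3 aff III-2×III-1: jj
⇒ J over [I-1,I-2,II-1,II-2,III-1,III-2,III-3,III-4,IV-1,IV-2,IV-3]: 220 consistent

III-3 ∈ {BB Jj, Bb Jj}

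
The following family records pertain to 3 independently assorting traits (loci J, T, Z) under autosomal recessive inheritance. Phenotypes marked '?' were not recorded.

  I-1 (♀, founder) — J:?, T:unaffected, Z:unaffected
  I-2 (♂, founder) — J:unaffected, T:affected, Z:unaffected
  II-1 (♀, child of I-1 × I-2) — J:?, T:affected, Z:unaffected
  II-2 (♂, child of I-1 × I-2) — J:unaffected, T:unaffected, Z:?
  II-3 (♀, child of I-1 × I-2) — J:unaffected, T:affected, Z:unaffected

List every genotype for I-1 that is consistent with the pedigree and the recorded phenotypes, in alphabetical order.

I-1 ∈ {JJ Tt ZZ, JJ Tt Zz, Jj Tt ZZ, Jj Tt Zz, jj Tt ZZ, jj Tt Zz}

J/I-1 ? ·: JJ|Jj|jj
J/I-2 un ·: JJ|Jj
J/II-1 ? I-1×I-2: JJ|Jj|jj
J/II-2 un I-1×I-2: JJ|Jj
J/II-3 un I-1×I-2: JJ|Jj
⇒ J over [I-1,I-2,II-1,II-2,II-3]: 32 consistent
T/I-1 un ·: Tt
T/I-2 aff ·: tt
T/II-1 aff I-1×I-2: tt
T/II-2 un I-1×I-2: Tt
T/II-3 aff I-1×I-2: tt
⇒ T over [I-1,I-2,II-1,II-2,II-3]: 1 consistent
Z/I-1 un ·: ZZ|Zz
Z/I-2 un ·: ZZ|Zz
Z/II-1 un I-1×I-2: ZZ|Zz
Z/II-2 ? I-1×I-2: ZZ|Zz|zz
Z/II-3 un I-1×I-2: ZZ|Zz
⇒ Z over [I-1,I-2,II-1,II-2,II-3]: 29 consistent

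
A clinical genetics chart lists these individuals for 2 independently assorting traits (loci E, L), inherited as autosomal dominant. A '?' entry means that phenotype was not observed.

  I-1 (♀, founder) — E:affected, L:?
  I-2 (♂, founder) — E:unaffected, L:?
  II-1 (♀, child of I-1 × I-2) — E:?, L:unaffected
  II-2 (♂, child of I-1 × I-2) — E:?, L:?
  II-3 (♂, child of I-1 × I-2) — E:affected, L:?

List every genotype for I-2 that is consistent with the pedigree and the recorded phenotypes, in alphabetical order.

I-2 ∈ {ee Ll, ee ll}

E/I-1 aff ·: Ee|EE
E/I-2 un ·: ee
E/II-1 ? I-1×I-2: ee|Ee
E/II-2 ? I-1×I-2: ee|Ee
E/II-3 aff I-1×I-2: Ee
⇒ E over [I-1,I-2,II-1,II-2,II-3]: 5 consistent
L/I-1 ? ·: ll|Ll
L/I-2 ? ·: ll|Ll
L/II-1 un I-1×I-2: ll
L/II-2 ? I-1×I-2: ll|Ll|LL
L/II-3 ? I-1×I-2: ll|Ll|LL
⇒ L over [I-1,I-2,II-1,II-2,II-3]: 18 consistent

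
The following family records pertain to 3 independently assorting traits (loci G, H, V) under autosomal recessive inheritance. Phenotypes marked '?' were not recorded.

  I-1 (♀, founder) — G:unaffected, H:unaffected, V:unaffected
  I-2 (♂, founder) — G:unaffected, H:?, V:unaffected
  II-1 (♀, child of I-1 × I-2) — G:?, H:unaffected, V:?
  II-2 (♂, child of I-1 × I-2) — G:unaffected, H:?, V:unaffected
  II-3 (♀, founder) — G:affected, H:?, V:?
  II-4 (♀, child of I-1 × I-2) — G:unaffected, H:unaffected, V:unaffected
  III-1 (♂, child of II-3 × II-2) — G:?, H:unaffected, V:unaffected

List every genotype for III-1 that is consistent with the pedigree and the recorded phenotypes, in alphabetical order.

III-1 ∈ {Gg HH VV, Gg HH Vv, Gg Hh VV, Gg Hh Vv, gg HH VV, gg HH Vv, gg Hh VV, gg Hh Vv}

G/I-1 un ·: GG|Gg
G/I-2 un ·: GG|Gg
G/II-1 ? I-1×I-2: GG|Gg|gg
G/II-2 un I-1×I-2: GG|Gg
G/II-3 aff ·: gg
G/II-4 un I-1×I-2: GG|Gg
G/III-1 ? II-3×II-2: Gg|gg
⇒ G over [I-1,I-2,II-1,II-2,II-3,II-4,III-1]: 43 consistent
H/I-1 un ·: HH|Hh
H/I-2 ? ·: HH|Hh|hh
H/II-1 un I-1×I-2: HH|Hh
H/II-2 ? I-1×I-2: HH|Hh|hh
H/II-3 ? ·: HH|Hh|hh
H/II-4 un I-1×I-2: HH|Hh
H/III-1 un II-3×II-2: HH|Hh
⇒ H over [I-1,I-2,II-1,II-2,II-3,II-4,III-1]: 132 consistent
V/I-1 un ·: VV|Vv
V/I-2 un ·: VV|Vv
V/II-1 ? I-1×I-2: VV|Vv|vv
V/II-2 un I-1×I-2: VV|Vv
V/II-3 ? ·: VV|Vv|vv
V/II-4 un I-1×I-2: VV|Vv
V/III-1 un II-3×II-2: VV|Vv
⇒ V over [I-1,I-2,II-1,II-2,II-3,II-4,III-1]: 130 consistent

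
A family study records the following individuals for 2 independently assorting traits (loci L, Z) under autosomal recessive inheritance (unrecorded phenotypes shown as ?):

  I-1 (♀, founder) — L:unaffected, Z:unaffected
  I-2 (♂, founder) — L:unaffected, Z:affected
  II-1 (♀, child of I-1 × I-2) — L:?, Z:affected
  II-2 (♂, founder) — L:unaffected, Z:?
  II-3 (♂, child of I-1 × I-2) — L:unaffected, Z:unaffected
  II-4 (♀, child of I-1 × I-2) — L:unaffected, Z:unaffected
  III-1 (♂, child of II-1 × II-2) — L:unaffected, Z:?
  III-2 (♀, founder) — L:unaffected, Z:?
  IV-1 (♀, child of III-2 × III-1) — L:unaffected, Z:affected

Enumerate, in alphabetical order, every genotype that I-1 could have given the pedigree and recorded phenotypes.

I-1 ∈ {LL Zz, Ll Zz}

L/I-1 un ·: LL|Ll
L/I-2 un ·: LL|Ll
L/II-1 ? I-1×I-2: LL|Ll|ll
L/II-2 un ·: LL|Ll
L/II-3 un I-1×I-2: LL|Ll
L/II-4 un I-1×I-2: LL|Ll
L/III-1 un II-1×II-2: LL|Ll
L/III-2 un ·: LL|Ll
L/IV-1 un III-2×III-1: LL|Ll
⇒ L over [I-1,I-2,II-1,II-2,II-3,II-4,III-1,III-2,IV-1]: 330 consistent
Z/I-1 un ·: Zz
Z/I-2 aff ·: zz
Z/II-1 aff I-1×I-2: zz
Z/II-2 ? ·: ZZ|Zz|zz
Z/II-3 un I-1×I-2: Zz
Z/II-4 un I-1×I-2: Zz
Z/III-1 ? II-1×II-2: Zz|zz
Z/III-2 ? ·: Zz|zz
Z/IV-1 aff III-2×III-1: zz
⇒ Z over [I-1,I-2,II-1,II-2,II-3,II-4,III-1,III-2,IV-1]: 8 consistent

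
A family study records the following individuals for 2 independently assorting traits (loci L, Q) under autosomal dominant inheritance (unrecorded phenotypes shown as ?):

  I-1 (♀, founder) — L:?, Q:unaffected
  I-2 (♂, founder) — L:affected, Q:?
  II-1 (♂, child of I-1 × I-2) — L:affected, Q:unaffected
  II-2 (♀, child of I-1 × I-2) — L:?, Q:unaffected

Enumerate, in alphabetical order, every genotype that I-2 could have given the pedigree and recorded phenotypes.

L/I-1 ? ·: ll|Ll|LL
L/I-2 aff ·: Ll|LL
L/II-1 aff I-1×I-2: Ll|LL
L/II-2 ? I-1×I-2: ll|Ll|LL
⇒ L over [I-1,I-2,II-1,II-2]: 18 consistent
Q/I-1 un ·: qq
Q/I-2 ? ·: qq|Qq
Q/II-1 un I-1×I-2: qq
Q/II-2 un I-1×I-2: qq
⇒ Q over [I-1,I-2,II-1,II-2]: 2 consistent

I-2 ∈ {LL Qq, LL qq, Ll Qq, Ll qq}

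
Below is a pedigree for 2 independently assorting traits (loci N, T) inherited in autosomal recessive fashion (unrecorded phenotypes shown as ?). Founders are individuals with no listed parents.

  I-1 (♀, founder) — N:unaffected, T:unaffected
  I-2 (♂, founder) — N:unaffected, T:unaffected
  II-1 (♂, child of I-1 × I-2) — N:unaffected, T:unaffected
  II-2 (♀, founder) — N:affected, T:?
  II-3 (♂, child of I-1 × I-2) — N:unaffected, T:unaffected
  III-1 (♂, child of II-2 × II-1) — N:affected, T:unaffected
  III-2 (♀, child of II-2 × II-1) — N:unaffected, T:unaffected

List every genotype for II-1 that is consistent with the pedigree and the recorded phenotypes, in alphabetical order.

N/I-1 un ·: NN|Nn
N/I-2 un ·: NN|Nn
N/II-1 un I-1×I-2: Nn
N/II-2 aff ·: nn
N/II-3 un I-1×I-2: NN|Nn
N/III-1 aff II-2×II-1: nn
N/III-2 un II-2×II-1: Nn
⇒ N over [I-1,I-2,II-1,II-2,II-3,III-1,III-2]: 6 consistent
T/I-1 un ·: TT|Tt
T/I-2 un ·: TT|Tt
T/II-1 un I-1×I-2: TT|Tt
T/II-2 ? ·: TT|Tt|tt
T/II-3 un I-1×I-2: TT|Tt
T/III-1 un II-2×II-1: TT|Tt
T/III-2 un II-2×II-1: TT|Tt
⇒ T over [I-1,I-2,II-1,II-2,II-3,III-1,III-2]: 96 consistent

II-1 ∈ {Nn TT, Nn Tt}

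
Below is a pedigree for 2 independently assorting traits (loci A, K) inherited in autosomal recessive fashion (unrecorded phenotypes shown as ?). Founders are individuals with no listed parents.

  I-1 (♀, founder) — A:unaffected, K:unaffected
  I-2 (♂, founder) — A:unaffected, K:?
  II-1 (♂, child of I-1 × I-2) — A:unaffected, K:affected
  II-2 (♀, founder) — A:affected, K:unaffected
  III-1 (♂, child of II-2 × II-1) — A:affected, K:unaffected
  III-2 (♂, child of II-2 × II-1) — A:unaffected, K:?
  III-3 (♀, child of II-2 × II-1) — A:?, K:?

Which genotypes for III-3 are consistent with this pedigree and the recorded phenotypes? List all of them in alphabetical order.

A/I-1 un ·: AA|Aa
A/I-2 un ·: AA|Aa
A/II-1 un I-1×I-2: Aa
A/II-2 aff ·: aa
A/III-1 aff II-2×II-1: aa
A/III-2 un II-2×II-1: Aa
A/III-3 ? II-2×II-1: Aa|aa
⇒ A over [I-1,I-2,II-1,II-2,III-1,III-2,III-3]: 6 consistent
K/I-1 un ·: Kk
K/I-2 ? ·: Kk|kk
K/II-1 aff I-1×I-2: kk
K/II-2 un ·: KK|Kk
K/III-1 un II-2×II-1: Kk
K/III-2 ? II-2×II-1: Kk|kk
K/III-3 ? II-2×II-1: Kk|kk
⇒ K over [I-1,I-2,II-1,II-2,III-1,III-2,III-3]: 10 consistent

III-3 ∈ {Aa Kk, Aa kk, aa Kk, aa kk}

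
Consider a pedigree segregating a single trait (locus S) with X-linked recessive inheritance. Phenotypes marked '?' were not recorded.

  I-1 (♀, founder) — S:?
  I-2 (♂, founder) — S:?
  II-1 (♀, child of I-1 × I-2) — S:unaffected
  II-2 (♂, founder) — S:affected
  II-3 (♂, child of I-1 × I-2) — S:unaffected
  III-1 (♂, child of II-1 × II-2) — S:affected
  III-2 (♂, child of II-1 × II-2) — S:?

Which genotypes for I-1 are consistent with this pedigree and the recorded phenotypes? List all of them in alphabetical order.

I-1 ∈ {X^SX^S, X^SX^s}

S/I-1 ? ·: X^SX^S|X^SX^s
S/I-2 ? ·: X^SY|X^sY
S/II-1 un I-1×I-2: X^SX^s
S/II-2 aff ·: X^sY
S/II-3 un I-1×I-2: X^SY
S/III-1 aff II-1×II-2: X^sY
S/III-2 ? II-1×II-2: X^SY|X^sY
⇒ S over [I-1,I-2,II-1,II-2,II-3,III-1,III-2]: 6 consistent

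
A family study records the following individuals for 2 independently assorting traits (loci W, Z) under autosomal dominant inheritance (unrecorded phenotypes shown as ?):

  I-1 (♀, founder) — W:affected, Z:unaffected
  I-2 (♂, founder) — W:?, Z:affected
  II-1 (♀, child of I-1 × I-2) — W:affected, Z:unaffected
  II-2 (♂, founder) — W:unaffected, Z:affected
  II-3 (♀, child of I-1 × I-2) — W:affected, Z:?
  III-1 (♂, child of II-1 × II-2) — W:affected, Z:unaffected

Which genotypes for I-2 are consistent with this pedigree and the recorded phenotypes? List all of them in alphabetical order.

I-2 ∈ {WW Zz, Ww Zz, ww Zz}

W/I-1 aff ·: Ww|WW
W/I-2 ? ·: ww|Ww|WW
W/II-1 aff I-1×I-2: Ww|WW
W/II-2 un ·: ww
W/II-3 aff I-1×I-2: Ww|WW
W/III-1 aff II-1×II-2: Ww
⇒ W over [I-1,I-2,II-1,II-2,II-3,III-1]: 15 consistent
Z/I-1 un ·: zz
Z/I-2 aff ·: Zz
Z/II-1 un I-1×I-2: zz
Z/II-2 aff ·: Zz
Z/II-3 ? I-1×I-2: zz|Zz
Z/III-1 un II-1×II-2: zz
⇒ Z over [I-1,I-2,II-1,II-2,II-3,III-1]: 2 consistent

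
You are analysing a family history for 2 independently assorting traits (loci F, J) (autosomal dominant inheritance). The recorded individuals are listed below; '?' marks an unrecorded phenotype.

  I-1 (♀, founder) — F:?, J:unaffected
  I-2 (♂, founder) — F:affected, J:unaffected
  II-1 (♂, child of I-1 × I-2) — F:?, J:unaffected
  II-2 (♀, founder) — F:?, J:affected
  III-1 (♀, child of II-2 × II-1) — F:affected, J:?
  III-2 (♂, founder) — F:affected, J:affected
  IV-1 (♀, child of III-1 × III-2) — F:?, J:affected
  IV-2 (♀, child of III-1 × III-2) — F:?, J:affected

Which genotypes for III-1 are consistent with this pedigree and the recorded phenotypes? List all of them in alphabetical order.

III-1 ∈ {FF Jj, FF jj, Ff Jj, Ff jj}

F/I-1 ? ·: ff|Ff|FF
F/I-2 aff ·: Ff|FF
F/II-1 ? I-1×I-2: ff|Ff|FF
F/II-2 ? ·: ff|Ff|FF
F/III-1 aff II-2×II-1: Ff|FF
F/III-2 aff ·: Ff|FF
F/IV-1 ? III-1×III-2: ff|Ff|FF
F/IV-2 ? III-1×III-2: ff|Ff|FF
⇒ F over [I-1,I-2,II-1,II-2,III-1,III-2,IV-1,IV-2]: 441 consistent
J/I-1 un ·: jj
J/I-2 un ·: jj
J/II-1 un I-1×I-2: jj
J/II-2 aff ·: Jj|JJ
J/III-1 ? II-2×II-1: jj|Jj
J/III-2 aff ·: Jj|JJ
J/IV-1 aff III-1×III-2: Jj|JJ
J/IV-2 aff III-1×III-2: Jj|JJ
⇒ J over [I-1,I-2,II-1,II-2,III-1,III-2,IV-1,IV-2]: 18 consistent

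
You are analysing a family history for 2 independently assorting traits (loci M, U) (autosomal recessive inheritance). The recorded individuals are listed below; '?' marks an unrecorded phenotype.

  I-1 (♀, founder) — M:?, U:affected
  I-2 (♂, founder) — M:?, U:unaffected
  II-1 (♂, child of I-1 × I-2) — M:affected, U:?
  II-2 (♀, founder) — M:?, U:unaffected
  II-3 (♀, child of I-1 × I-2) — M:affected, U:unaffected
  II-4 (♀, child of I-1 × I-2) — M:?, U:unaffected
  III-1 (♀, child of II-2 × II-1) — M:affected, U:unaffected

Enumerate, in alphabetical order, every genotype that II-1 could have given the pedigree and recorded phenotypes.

II-1 ∈ {mm Uu, mm uu}

M/I-1 ? ·: Mm|mm
M/I-2 ? ·: Mm|mm
M/II-1 aff I-1×I-2: mm
M/II-2 ? ·: Mm|mm
M/II-3 aff I-1×I-2: mm
M/II-4 ? I-1×I-2: MM|Mm|mm
M/III-1 aff II-2×II-1: mm
⇒ M over [I-1,I-2,II-1,II-2,II-3,II-4,III-1]: 16 consistent
U/I-1 aff ·: uu
U/I-2 un ·: UU|Uu
U/II-1 ? I-1×I-2: Uu|uu
U/II-2 un ·: UU|Uu
U/II-3 un I-1×I-2: Uu
U/II-4 un I-1×I-2: Uu
U/III-1 un II-2×II-1: UU|Uu
⇒ U over [I-1,I-2,II-1,II-2,II-3,II-4,III-1]: 10 consistent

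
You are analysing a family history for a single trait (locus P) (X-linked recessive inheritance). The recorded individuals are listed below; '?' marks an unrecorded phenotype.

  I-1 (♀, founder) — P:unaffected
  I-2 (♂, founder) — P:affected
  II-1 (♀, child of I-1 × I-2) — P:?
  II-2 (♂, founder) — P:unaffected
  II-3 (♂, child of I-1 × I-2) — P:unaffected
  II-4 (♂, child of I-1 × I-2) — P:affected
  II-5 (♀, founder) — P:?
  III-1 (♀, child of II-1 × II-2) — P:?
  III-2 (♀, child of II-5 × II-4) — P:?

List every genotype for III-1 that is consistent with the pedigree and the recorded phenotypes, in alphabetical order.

III-1 ∈ {X^PX^P, X^PX^p}

P/I-1 un ·: X^PX^p
P/I-2 aff ·: X^pY
P/II-1 ? I-1×I-2: X^PX^p|X^pX^p
P/II-2 un ·: X^PY
P/II-3 un I-1×I-2: X^PY
P/II-4 aff I-1×I-2: X^pY
P/II-5 ? ·: X^PX^P|X^PX^p|X^pX^p
P/III-1 ? II-1×II-2: X^PX^P|X^PX^p
P/III-2 ? II-5×II-4: X^PX^p|X^pX^p
⇒ P over [I-1,I-2,II-1,II-2,II-3,II-4,II-5,III-1,III-2]: 12 consistent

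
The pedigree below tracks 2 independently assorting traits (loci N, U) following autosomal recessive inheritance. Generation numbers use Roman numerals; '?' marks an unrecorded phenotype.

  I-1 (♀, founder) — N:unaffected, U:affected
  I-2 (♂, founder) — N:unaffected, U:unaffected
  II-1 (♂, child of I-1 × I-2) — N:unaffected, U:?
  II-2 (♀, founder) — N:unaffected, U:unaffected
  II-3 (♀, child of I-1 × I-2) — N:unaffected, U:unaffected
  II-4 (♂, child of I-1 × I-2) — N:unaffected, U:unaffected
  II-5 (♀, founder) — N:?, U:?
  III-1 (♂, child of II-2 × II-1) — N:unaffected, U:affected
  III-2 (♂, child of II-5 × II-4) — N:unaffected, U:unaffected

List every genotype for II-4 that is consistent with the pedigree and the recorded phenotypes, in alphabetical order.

II-4 ∈ {NN Uu, Nn Uu}

N/I-1 un ·: NN|Nn
N/I-2 un ·: NN|Nn
N/II-1 un I-1×I-2: NN|Nn
N/II-2 un ·: NN|Nn
N/II-3 un I-1×I-2: NN|Nn
N/II-4 un I-1×I-2: NN|Nn
N/II-5 ? ·: NN|Nn|nn
N/III-1 un II-2×II-1: NN|Nn
N/III-2 un II-5×II-4: NN|Nn
⇒ N over [I-1,I-2,II-1,II-2,II-3,II-4,II-5,III-1,III-2]: 390 consistent
U/I-1 aff ·: uu
U/I-2 un ·: UU|Uu
U/II-1 ? I-1×I-2: Uu|uu
U/II-2 un ·: Uu
U/II-3 un I-1×I-2: Uu
U/II-4 un I-1×I-2: Uu
U/II-5 ? ·: UU|Uu|uu
U/III-1 aff II-2×II-1: uu
U/III-2 un II-5×II-4: UU|Uu
⇒ U over [I-1,I-2,II-1,II-2,II-3,II-4,II-5,III-1,III-2]: 15 consistent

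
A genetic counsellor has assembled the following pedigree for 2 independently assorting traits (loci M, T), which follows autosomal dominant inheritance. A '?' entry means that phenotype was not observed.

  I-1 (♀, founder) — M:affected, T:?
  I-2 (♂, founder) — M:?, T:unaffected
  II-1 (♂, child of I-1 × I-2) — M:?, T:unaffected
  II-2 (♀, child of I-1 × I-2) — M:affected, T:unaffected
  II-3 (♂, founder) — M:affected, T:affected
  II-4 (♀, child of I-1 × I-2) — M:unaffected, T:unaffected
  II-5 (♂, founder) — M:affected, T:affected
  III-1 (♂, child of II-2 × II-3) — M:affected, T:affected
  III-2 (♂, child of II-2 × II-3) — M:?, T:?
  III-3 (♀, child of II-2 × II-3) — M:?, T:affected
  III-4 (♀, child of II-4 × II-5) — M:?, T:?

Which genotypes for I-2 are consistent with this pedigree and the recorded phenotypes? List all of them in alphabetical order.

M/I-1 aff ·: Mm
M/I-2 ? ·: mm|Mm
M/II-1 ? I-1×I-2: mm|Mm|MM
M/II-2 aff I-1×I-2: Mm|MM
M/II-3 aff ·: Mm|MM
M/II-4 un I-1×I-2: mm
M/II-5 aff ·: Mm|MM
M/III-1 aff II-2×II-3: Mm|MM
M/III-2 ? II-2×II-3: mm|Mm|MM
M/III-3 ? II-2×II-3: mm|Mm|MM
M/III-4 ? II-4×II-5: mm|Mm
⇒ M over [I-1,I-2,II-1,II-2,II-3,II-4,II-5,III-1,III-2,III-3,III-4]: 471 consistent
T/I-1 ? ·: tt|Tt
T/I-2 un ·: tt
T/II-1 un I-1×I-2: tt
T/II-2 un I-1×I-2: tt
T/II-3 aff ·: Tt|TT
T/II-4 un I-1×I-2: tt
T/II-5 aff ·: Tt|TT
T/III-1 aff II-2×II-3: Tt
T/III-2 ? II-2×II-3: tt|Tt
T/III-3 aff II-2×II-3: Tt
T/III-4 ? II-4×II-5: tt|Tt
⇒ T over [I-1,I-2,II-1,II-2,II-3,II-4,II-5,III-1,III-2,III-3,III-4]: 18 consistent

I-2 ∈ {Mm tt, mm tt}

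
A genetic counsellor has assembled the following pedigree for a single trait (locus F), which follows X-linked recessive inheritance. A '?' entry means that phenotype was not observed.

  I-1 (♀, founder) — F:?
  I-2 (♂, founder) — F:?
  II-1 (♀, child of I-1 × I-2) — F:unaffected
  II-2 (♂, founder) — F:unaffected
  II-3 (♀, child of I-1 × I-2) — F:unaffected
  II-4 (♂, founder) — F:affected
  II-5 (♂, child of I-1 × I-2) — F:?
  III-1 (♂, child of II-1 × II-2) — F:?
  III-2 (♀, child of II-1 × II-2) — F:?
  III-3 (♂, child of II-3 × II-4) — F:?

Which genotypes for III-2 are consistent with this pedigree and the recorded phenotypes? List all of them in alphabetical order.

F/I-1 ? ·: X^FX^F|X^FX^f|X^fX^f
F/I-2 ? ·: X^FY|X^fY
F/II-1 un I-1×I-2: X^FX^F|X^FX^f
F/II-2 un ·: X^FY
F/II-3 un I-1×I-2: X^FX^F|X^FX^f
F/II-4 aff ·: X^fY
F/II-5 ? I-1×I-2: X^FY|X^fY
F/III-1 ? II-1×II-2: X^FY|X^fY
F/III-2 ? II-1×II-2: X^FX^F|X^FX^f
F/III-3 ? II-3×II-4: X^FY|X^fY
⇒ F over [I-1,I-2,II-1,II-2,II-3,II-4,II-5,III-1,III-2,III-3]: 63 consistent

III-2 ∈ {X^FX^F, X^FX^f}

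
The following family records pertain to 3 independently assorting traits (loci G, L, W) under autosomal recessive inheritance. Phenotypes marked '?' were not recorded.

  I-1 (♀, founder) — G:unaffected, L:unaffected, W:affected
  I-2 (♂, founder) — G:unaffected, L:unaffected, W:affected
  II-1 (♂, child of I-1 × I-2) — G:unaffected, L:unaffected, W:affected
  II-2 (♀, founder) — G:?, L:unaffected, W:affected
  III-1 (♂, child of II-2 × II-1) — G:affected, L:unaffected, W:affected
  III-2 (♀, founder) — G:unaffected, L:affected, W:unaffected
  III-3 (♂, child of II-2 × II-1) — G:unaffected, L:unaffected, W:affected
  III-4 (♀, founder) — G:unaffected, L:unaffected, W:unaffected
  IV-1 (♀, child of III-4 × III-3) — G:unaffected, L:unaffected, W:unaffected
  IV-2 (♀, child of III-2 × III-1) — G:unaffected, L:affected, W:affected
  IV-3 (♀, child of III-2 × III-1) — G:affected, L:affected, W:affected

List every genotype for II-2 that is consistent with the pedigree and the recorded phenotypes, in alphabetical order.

II-2 ∈ {Gg LL ww, Gg Ll ww, gg LL ww, gg Ll ww}

G/I-1 un ·: GG|Gg
G/I-2 un ·: GG|Gg
G/II-1 un I-1×I-2: Gg
G/II-2 ? ·: Gg|gg
G/III-1 aff II-2×II-1: gg
G/III-2 un ·: Gg
G/III-3 un II-2×II-1: GG|Gg
G/III-4 un ·: GG|Gg
G/IV-1 un III-4×III-3: GG|Gg
G/IV-2 un III-2×III-1: Gg
G/IV-3 aff III-2×III-1: gg
⇒ G over [I-1,I-2,II-1,II-2,III-1,III-2,III-3,III-4,IV-1,IV-2,IV-3]: 33 consistent
L/I-1 un ·: LL|Ll
L/I-2 un ·: LL|Ll
L/II-1 un I-1×I-2: LL|Ll
L/II-2 un ·: LL|Ll
L/III-1 un II-2×II-1: Ll
L/III-2 aff ·: ll
L/III-3 un II-2×II-1: LL|Ll
L/III-4 un ·: LL|Ll
L/IV-1 un III-4×III-3: LL|Ll
L/IV-2 aff III-2×III-1: ll
L/IV-3 aff III-2×III-1: ll
⇒ L over [I-1,I-2,II-1,II-2,III-1,III-2,III-3,III-4,IV-1,IV-2,IV-3]: 70 consistent
W/I-1 aff ·: ww
W/I-2 aff ·: ww
W/II-1 aff I-1×I-2: ww
W/II-2 aff ·: ww
W/III-1 aff II-2×II-1: ww
W/III-2 un ·: Ww
W/III-3 aff II-2×II-1: ww
W/III-4 un ·: WW|Ww
W/IV-1 un III-4×III-3: Ww
W/IV-2 aff III-2×III-1: ww
W/IV-3 aff III-2×III-1: ww
⇒ W over [I-1,I-2,II-1,II-2,III-1,III-2,III-3,III-4,IV-1,IV-2,IV-3]: 2 consistent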